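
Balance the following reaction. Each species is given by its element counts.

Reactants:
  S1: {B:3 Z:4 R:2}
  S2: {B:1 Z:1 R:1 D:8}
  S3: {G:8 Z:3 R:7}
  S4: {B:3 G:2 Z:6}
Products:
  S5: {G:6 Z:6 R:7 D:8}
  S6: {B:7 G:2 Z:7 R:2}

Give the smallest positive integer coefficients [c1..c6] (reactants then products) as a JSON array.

Coefficients: [6, 5, 4, 4, 5, 5]

B: 6·3+5·1+4·0+4·3 = 35 | 5·0+5·7 = 35
G: 6·0+5·0+4·8+4·2 = 40 | 5·6+5·2 = 40
Z: 6·4+5·1+4·3+4·6 = 65 | 5·6+5·7 = 65
R: 6·2+5·1+4·7+4·0 = 45 | 5·7+5·2 = 45
D: 6·0+5·8+4·0+4·0 = 40 | 5·8+5·0 = 40
gcd(6,5,4,4,5,5) = 1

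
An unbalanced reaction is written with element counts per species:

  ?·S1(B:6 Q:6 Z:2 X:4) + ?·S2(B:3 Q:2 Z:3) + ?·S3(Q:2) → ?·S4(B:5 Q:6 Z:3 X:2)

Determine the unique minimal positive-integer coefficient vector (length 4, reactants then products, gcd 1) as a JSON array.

B: 3·6+4·3+5·0 = 30 | 6·5 = 30
Q: 3·6+4·2+5·2 = 36 | 6·6 = 36
Z: 3·2+4·3+5·0 = 18 | 6·3 = 18
X: 3·4+4·0+5·0 = 12 | 6·2 = 12
gcd(3,4,5,6) = 1

Coefficients: [3, 4, 5, 6]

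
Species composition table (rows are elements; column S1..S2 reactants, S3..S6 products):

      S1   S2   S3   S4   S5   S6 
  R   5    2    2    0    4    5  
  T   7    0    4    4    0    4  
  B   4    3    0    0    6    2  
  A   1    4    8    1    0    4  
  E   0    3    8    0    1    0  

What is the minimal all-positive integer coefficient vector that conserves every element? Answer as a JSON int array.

Coefficients: [4, 4, 1, 4, 4, 2]

R: 4·5+4·2 = 28 | 1·2+4·0+4·4+2·5 = 28
T: 4·7+4·0 = 28 | 1·4+4·4+4·0+2·4 = 28
B: 4·4+4·3 = 28 | 1·0+4·0+4·6+2·2 = 28
A: 4·1+4·4 = 20 | 1·8+4·1+4·0+2·4 = 20
E: 4·0+4·3 = 12 | 1·8+4·0+4·1+2·0 = 12
gcd(4,4,1,4,4,2) = 1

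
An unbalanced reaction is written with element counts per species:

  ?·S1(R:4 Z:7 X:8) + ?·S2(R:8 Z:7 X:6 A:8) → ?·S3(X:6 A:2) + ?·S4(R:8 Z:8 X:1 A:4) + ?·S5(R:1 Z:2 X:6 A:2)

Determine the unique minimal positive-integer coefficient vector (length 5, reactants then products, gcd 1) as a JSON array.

Coefficients: [3, 5, 4, 6, 4]

R: 3·4+5·8 = 52 | 4·0+6·8+4·1 = 52
Z: 3·7+5·7 = 56 | 4·0+6·8+4·2 = 56
X: 3·8+5·6 = 54 | 4·6+6·1+4·6 = 54
A: 3·0+5·8 = 40 | 4·2+6·4+4·2 = 40
gcd(3,5,4,6,4) = 1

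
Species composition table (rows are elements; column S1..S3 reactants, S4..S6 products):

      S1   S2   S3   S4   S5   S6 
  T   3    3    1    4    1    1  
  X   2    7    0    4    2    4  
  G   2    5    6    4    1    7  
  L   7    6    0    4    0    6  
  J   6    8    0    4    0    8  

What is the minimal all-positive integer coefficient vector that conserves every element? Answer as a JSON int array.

T: 2·3+6·3+4·1 = 28 | 5·4+3·1+5·1 = 28
X: 2·2+6·7+4·0 = 46 | 5·4+3·2+5·4 = 46
G: 2·2+6·5+4·6 = 58 | 5·4+3·1+5·7 = 58
L: 2·7+6·6+4·0 = 50 | 5·4+3·0+5·6 = 50
J: 2·6+6·8+4·0 = 60 | 5·4+3·0+5·8 = 60
gcd(2,6,4,5,3,5) = 1

Coefficients: [2, 6, 4, 5, 3, 5]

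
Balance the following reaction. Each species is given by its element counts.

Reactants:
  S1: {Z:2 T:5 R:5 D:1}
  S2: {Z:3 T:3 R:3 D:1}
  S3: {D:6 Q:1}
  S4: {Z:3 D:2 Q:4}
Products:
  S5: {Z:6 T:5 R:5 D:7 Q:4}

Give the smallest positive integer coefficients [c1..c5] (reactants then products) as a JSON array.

Z: 3·2+5·3+4·0+5·3 = 36 | 6·6 = 36
T: 3·5+5·3+4·0+5·0 = 30 | 6·5 = 30
R: 3·5+5·3+4·0+5·0 = 30 | 6·5 = 30
D: 3·1+5·1+4·6+5·2 = 42 | 6·7 = 42
Q: 3·0+5·0+4·1+5·4 = 24 | 6·4 = 24
gcd(3,5,4,5,6) = 1

Coefficients: [3, 5, 4, 5, 6]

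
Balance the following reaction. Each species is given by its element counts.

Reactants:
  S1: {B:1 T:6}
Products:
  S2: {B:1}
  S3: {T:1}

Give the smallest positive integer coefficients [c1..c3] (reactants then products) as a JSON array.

Coefficients: [1, 1, 6]

B: 1·1 = 1 | 1·1+6·0 = 1
T: 1·6 = 6 | 1·0+6·1 = 6
gcd(1,1,6) = 1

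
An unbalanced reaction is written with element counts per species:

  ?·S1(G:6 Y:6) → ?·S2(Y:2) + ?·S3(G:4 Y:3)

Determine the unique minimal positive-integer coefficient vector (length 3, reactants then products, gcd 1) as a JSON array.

Coefficients: [4, 3, 6]

G: 4·6 = 24 | 3·0+6·4 = 24
Y: 4·6 = 24 | 3·2+6·3 = 24
gcd(4,3,6) = 1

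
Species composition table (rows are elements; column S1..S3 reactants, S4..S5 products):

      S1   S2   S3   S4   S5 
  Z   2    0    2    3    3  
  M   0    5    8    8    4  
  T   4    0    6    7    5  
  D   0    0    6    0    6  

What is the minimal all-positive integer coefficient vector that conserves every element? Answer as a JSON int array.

Z: 5·2+4·0+1·2 = 12 | 3·3+1·3 = 12
M: 5·0+4·5+1·8 = 28 | 3·8+1·4 = 28
T: 5·4+4·0+1·6 = 26 | 3·7+1·5 = 26
D: 5·0+4·0+1·6 = 6 | 3·0+1·6 = 6
gcd(5,4,1,3,1) = 1

Coefficients: [5, 4, 1, 3, 1]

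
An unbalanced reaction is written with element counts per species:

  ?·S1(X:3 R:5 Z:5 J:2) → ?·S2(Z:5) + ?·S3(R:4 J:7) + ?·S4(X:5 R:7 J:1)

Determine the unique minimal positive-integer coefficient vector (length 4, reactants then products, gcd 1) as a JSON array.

Coefficients: [5, 5, 1, 3]

X: 5·3 = 15 | 5·0+1·0+3·5 = 15
R: 5·5 = 25 | 5·0+1·4+3·7 = 25
Z: 5·5 = 25 | 5·5+1·0+3·0 = 25
J: 5·2 = 10 | 5·0+1·7+3·1 = 10
gcd(5,5,1,3) = 1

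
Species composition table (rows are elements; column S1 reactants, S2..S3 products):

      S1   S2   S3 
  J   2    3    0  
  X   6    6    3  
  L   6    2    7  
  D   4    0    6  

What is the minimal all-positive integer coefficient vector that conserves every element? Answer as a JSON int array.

Coefficients: [3, 2, 2]

J: 3·2 = 6 | 2·3+2·0 = 6
X: 3·6 = 18 | 2·6+2·3 = 18
L: 3·6 = 18 | 2·2+2·7 = 18
D: 3·4 = 12 | 2·0+2·6 = 12
gcd(3,2,2) = 1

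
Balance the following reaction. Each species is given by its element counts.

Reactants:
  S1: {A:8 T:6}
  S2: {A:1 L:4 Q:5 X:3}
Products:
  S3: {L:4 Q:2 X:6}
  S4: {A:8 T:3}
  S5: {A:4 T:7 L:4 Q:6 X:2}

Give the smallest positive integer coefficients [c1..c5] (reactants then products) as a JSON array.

Coefficients: [6, 4, 1, 5, 3]

A: 6·8+4·1 = 52 | 1·0+5·8+3·4 = 52
T: 6·6+4·0 = 36 | 1·0+5·3+3·7 = 36
L: 6·0+4·4 = 16 | 1·4+5·0+3·4 = 16
Q: 6·0+4·5 = 20 | 1·2+5·0+3·6 = 20
X: 6·0+4·3 = 12 | 1·6+5·0+3·2 = 12
gcd(6,4,1,5,3) = 1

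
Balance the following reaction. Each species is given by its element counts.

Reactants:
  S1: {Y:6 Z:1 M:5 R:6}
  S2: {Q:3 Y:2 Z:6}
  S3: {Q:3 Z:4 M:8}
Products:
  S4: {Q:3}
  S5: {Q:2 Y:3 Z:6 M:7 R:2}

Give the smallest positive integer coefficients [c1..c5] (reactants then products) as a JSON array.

Q: 2·0+3·3+4·3 = 21 | 3·3+6·2 = 21
Y: 2·6+3·2+4·0 = 18 | 3·0+6·3 = 18
Z: 2·1+3·6+4·4 = 36 | 3·0+6·6 = 36
M: 2·5+3·0+4·8 = 42 | 3·0+6·7 = 42
R: 2·6+3·0+4·0 = 12 | 3·0+6·2 = 12
gcd(2,3,4,3,6) = 1

Coefficients: [2, 3, 4, 3, 6]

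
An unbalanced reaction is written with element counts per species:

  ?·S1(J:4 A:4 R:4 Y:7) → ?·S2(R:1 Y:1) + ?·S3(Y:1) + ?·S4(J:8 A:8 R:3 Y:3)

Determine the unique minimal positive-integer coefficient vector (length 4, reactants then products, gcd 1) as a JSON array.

J: 2·4 = 8 | 5·0+6·0+1·8 = 8
A: 2·4 = 8 | 5·0+6·0+1·8 = 8
R: 2·4 = 8 | 5·1+6·0+1·3 = 8
Y: 2·7 = 14 | 5·1+6·1+1·3 = 14
gcd(2,5,6,1) = 1

Coefficients: [2, 5, 6, 1]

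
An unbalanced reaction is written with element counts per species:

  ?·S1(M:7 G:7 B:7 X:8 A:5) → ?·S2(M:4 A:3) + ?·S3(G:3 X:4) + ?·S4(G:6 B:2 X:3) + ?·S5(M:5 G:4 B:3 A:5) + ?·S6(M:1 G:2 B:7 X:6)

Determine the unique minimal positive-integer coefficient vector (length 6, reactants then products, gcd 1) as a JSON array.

M: 4·7 = 28 | 5·4+2·0+2·0+1·5+3·1 = 28
G: 4·7 = 28 | 5·0+2·3+2·6+1·4+3·2 = 28
B: 4·7 = 28 | 5·0+2·0+2·2+1·3+3·7 = 28
X: 4·8 = 32 | 5·0+2·4+2·3+1·0+3·6 = 32
A: 4·5 = 20 | 5·3+2·0+2·0+1·5+3·0 = 20
gcd(4,5,2,2,1,3) = 1

Coefficients: [4, 5, 2, 2, 1, 3]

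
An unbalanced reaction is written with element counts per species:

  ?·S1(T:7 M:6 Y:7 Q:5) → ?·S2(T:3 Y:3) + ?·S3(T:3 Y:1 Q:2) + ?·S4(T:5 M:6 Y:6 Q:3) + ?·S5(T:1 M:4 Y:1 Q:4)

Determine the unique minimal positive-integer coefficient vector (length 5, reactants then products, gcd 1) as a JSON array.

Coefficients: [4, 4, 1, 2, 3]

T: 4·7 = 28 | 4·3+1·3+2·5+3·1 = 28
M: 4·6 = 24 | 4·0+1·0+2·6+3·4 = 24
Y: 4·7 = 28 | 4·3+1·1+2·6+3·1 = 28
Q: 4·5 = 20 | 4·0+1·2+2·3+3·4 = 20
gcd(4,4,1,2,3) = 1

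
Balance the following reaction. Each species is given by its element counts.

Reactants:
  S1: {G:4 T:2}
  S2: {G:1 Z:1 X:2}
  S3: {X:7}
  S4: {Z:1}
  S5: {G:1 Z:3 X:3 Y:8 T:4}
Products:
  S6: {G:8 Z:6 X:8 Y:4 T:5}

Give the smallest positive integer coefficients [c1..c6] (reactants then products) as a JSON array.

G: 3·4+3·1+1·0+6·0+1·1 = 16 | 2·8 = 16
Z: 3·0+3·1+1·0+6·1+1·3 = 12 | 2·6 = 12
X: 3·0+3·2+1·7+6·0+1·3 = 16 | 2·8 = 16
Y: 3·0+3·0+1·0+6·0+1·8 = 8 | 2·4 = 8
T: 3·2+3·0+1·0+6·0+1·4 = 10 | 2·5 = 10
gcd(3,3,1,6,1,2) = 1

Coefficients: [3, 3, 1, 6, 1, 2]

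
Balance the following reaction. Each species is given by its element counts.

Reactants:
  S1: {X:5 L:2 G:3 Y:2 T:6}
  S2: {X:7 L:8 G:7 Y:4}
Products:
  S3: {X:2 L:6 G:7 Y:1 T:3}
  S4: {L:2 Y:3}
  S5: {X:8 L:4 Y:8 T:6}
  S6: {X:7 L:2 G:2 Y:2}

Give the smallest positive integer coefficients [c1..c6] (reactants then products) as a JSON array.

Coefficients: [4, 6, 6, 2, 1, 6]

X: 4·5+6·7 = 62 | 6·2+2·0+1·8+6·7 = 62
L: 4·2+6·8 = 56 | 6·6+2·2+1·4+6·2 = 56
G: 4·3+6·7 = 54 | 6·7+2·0+1·0+6·2 = 54
Y: 4·2+6·4 = 32 | 6·1+2·3+1·8+6·2 = 32
T: 4·6+6·0 = 24 | 6·3+2·0+1·6+6·0 = 24
gcd(4,6,6,2,1,6) = 1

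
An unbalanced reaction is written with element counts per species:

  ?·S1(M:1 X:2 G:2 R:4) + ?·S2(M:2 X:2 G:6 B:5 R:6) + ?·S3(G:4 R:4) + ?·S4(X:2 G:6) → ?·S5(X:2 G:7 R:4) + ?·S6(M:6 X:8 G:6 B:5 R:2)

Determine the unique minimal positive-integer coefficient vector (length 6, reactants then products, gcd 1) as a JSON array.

Coefficients: [4, 1, 1, 5, 6, 1]

M: 4·1+1·2+1·0+5·0 = 6 | 6·0+1·6 = 6
X: 4·2+1·2+1·0+5·2 = 20 | 6·2+1·8 = 20
G: 4·2+1·6+1·4+5·6 = 48 | 6·7+1·6 = 48
B: 4·0+1·5+1·0+5·0 = 5 | 6·0+1·5 = 5
R: 4·4+1·6+1·4+5·0 = 26 | 6·4+1·2 = 26
gcd(4,1,1,5,6,1) = 1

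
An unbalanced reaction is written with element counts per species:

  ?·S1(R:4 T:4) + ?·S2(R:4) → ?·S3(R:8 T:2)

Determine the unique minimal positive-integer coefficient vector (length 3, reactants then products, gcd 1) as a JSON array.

Coefficients: [1, 3, 2]

R: 1·4+3·4 = 16 | 2·8 = 16
T: 1·4+3·0 = 4 | 2·2 = 4
gcd(1,3,2) = 1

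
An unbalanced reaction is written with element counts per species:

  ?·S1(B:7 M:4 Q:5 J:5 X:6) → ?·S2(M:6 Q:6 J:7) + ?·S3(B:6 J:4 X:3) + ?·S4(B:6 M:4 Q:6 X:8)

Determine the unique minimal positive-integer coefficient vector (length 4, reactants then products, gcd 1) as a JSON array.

Coefficients: [6, 2, 4, 3]

B: 6·7 = 42 | 2·0+4·6+3·6 = 42
M: 6·4 = 24 | 2·6+4·0+3·4 = 24
Q: 6·5 = 30 | 2·6+4·0+3·6 = 30
J: 6·5 = 30 | 2·7+4·4+3·0 = 30
X: 6·6 = 36 | 2·0+4·3+3·8 = 36
gcd(6,2,4,3) = 1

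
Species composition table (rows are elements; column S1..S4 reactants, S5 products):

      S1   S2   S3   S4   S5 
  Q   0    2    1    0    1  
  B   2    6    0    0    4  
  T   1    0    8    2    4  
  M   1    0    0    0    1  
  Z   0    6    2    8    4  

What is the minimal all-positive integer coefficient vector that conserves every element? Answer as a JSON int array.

Coefficients: [6, 2, 2, 1, 6]

Q: 6·0+2·2+2·1+1·0 = 6 | 6·1 = 6
B: 6·2+2·6+2·0+1·0 = 24 | 6·4 = 24
T: 6·1+2·0+2·8+1·2 = 24 | 6·4 = 24
M: 6·1+2·0+2·0+1·0 = 6 | 6·1 = 6
Z: 6·0+2·6+2·2+1·8 = 24 | 6·4 = 24
gcd(6,2,2,1,6) = 1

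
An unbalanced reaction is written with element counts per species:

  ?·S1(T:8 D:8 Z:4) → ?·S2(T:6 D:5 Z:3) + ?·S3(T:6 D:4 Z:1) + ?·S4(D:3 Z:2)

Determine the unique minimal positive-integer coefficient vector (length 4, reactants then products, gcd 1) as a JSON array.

T: 3·8 = 24 | 2·6+2·6+2·0 = 24
D: 3·8 = 24 | 2·5+2·4+2·3 = 24
Z: 3·4 = 12 | 2·3+2·1+2·2 = 12
gcd(3,2,2,2) = 1

Coefficients: [3, 2, 2, 2]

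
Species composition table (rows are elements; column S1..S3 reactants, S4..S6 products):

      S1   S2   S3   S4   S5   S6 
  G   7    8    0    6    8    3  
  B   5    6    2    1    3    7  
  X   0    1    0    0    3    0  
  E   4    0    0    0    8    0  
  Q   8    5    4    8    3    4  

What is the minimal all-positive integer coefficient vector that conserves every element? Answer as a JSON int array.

Coefficients: [2, 3, 3, 3, 1, 4]

G: 2·7+3·8+3·0 = 38 | 3·6+1·8+4·3 = 38
B: 2·5+3·6+3·2 = 34 | 3·1+1·3+4·7 = 34
X: 2·0+3·1+3·0 = 3 | 3·0+1·3+4·0 = 3
E: 2·4+3·0+3·0 = 8 | 3·0+1·8+4·0 = 8
Q: 2·8+3·5+3·4 = 43 | 3·8+1·3+4·4 = 43
gcd(2,3,3,3,1,4) = 1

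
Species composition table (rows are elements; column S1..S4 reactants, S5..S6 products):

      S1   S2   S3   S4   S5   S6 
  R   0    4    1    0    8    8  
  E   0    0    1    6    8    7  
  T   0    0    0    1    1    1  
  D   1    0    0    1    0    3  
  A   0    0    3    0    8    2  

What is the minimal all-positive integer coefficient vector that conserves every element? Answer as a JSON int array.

Coefficients: [3, 5, 4, 3, 1, 2]

R: 3·0+5·4+4·1+3·0 = 24 | 1·8+2·8 = 24
E: 3·0+5·0+4·1+3·6 = 22 | 1·8+2·7 = 22
T: 3·0+5·0+4·0+3·1 = 3 | 1·1+2·1 = 3
D: 3·1+5·0+4·0+3·1 = 6 | 1·0+2·3 = 6
A: 3·0+5·0+4·3+3·0 = 12 | 1·8+2·2 = 12
gcd(3,5,4,3,1,2) = 1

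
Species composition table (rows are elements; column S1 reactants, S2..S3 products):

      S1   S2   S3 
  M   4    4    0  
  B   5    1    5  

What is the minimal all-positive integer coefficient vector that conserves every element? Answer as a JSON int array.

Coefficients: [5, 5, 4]

M: 5·4 = 20 | 5·4+4·0 = 20
B: 5·5 = 25 | 5·1+4·5 = 25
gcd(5,5,4) = 1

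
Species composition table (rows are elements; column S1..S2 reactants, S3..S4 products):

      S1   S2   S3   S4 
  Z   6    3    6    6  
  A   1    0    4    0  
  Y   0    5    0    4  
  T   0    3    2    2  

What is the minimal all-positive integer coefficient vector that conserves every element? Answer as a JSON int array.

Coefficients: [4, 4, 1, 5]

Z: 4·6+4·3 = 36 | 1·6+5·6 = 36
A: 4·1+4·0 = 4 | 1·4+5·0 = 4
Y: 4·0+4·5 = 20 | 1·0+5·4 = 20
T: 4·0+4·3 = 12 | 1·2+5·2 = 12
gcd(4,4,1,5) = 1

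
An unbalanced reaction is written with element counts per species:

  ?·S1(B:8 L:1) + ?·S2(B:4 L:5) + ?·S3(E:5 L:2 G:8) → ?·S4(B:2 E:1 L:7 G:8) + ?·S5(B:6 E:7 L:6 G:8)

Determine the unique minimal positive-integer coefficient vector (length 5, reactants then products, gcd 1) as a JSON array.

Coefficients: [1, 5, 6, 2, 4]

B: 1·8+5·4+6·0 = 28 | 2·2+4·6 = 28
E: 1·0+5·0+6·5 = 30 | 2·1+4·7 = 30
L: 1·1+5·5+6·2 = 38 | 2·7+4·6 = 38
G: 1·0+5·0+6·8 = 48 | 2·8+4·8 = 48
gcd(1,5,6,2,4) = 1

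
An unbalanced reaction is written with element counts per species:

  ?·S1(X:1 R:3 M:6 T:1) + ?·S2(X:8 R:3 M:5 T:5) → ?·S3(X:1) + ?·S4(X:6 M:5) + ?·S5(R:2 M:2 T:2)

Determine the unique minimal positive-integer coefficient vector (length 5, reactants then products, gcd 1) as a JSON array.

Coefficients: [1, 1, 3, 1, 3]

X: 1·1+1·8 = 9 | 3·1+1·6+3·0 = 9
R: 1·3+1·3 = 6 | 3·0+1·0+3·2 = 6
M: 1·6+1·5 = 11 | 3·0+1·5+3·2 = 11
T: 1·1+1·5 = 6 | 3·0+1·0+3·2 = 6
gcd(1,1,3,1,3) = 1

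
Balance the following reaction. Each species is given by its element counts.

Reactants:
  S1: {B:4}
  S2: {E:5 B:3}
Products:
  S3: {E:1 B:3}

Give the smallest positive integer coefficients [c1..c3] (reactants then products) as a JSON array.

E: 3·0+1·5 = 5 | 5·1 = 5
B: 3·4+1·3 = 15 | 5·3 = 15
gcd(3,1,5) = 1

Coefficients: [3, 1, 5]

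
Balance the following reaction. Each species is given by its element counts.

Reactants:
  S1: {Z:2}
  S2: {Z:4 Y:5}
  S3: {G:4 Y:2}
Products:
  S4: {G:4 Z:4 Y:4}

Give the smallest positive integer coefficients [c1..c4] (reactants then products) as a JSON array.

Coefficients: [6, 2, 5, 5]

G: 6·0+2·0+5·4 = 20 | 5·4 = 20
Z: 6·2+2·4+5·0 = 20 | 5·4 = 20
Y: 6·0+2·5+5·2 = 20 | 5·4 = 20
gcd(6,2,5,5) = 1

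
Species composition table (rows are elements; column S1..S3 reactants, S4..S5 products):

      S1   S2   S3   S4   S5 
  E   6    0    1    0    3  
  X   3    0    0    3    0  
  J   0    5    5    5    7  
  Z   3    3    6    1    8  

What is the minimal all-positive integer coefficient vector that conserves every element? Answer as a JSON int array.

E: 2·6+6·0+3·1 = 15 | 2·0+5·3 = 15
X: 2·3+6·0+3·0 = 6 | 2·3+5·0 = 6
J: 2·0+6·5+3·5 = 45 | 2·5+5·7 = 45
Z: 2·3+6·3+3·6 = 42 | 2·1+5·8 = 42
gcd(2,6,3,2,5) = 1

Coefficients: [2, 6, 3, 2, 5]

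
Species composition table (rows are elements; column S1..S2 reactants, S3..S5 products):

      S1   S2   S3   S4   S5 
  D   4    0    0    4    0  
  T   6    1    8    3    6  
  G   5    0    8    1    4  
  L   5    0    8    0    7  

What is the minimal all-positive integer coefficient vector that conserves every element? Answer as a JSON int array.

Coefficients: [3, 5, 1, 3, 1]

D: 3·4+5·0 = 12 | 1·0+3·4+1·0 = 12
T: 3·6+5·1 = 23 | 1·8+3·3+1·6 = 23
G: 3·5+5·0 = 15 | 1·8+3·1+1·4 = 15
L: 3·5+5·0 = 15 | 1·8+3·0+1·7 = 15
gcd(3,5,1,3,1) = 1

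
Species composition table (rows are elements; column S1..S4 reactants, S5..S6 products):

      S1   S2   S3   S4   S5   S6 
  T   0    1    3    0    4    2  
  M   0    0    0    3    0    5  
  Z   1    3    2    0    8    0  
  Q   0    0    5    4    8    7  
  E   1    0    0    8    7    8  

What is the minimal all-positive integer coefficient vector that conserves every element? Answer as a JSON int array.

Coefficients: [5, 3, 5, 5, 3, 3]

T: 5·0+3·1+5·3+5·0 = 18 | 3·4+3·2 = 18
M: 5·0+3·0+5·0+5·3 = 15 | 3·0+3·5 = 15
Z: 5·1+3·3+5·2+5·0 = 24 | 3·8+3·0 = 24
Q: 5·0+3·0+5·5+5·4 = 45 | 3·8+3·7 = 45
E: 5·1+3·0+5·0+5·8 = 45 | 3·7+3·8 = 45
gcd(5,3,5,5,3,3) = 1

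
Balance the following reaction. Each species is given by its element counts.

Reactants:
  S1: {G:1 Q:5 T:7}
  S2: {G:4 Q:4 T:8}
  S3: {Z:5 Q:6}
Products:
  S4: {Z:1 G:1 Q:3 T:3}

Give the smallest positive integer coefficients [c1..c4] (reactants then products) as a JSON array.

Z: 1·0+1·0+1·5 = 5 | 5·1 = 5
G: 1·1+1·4+1·0 = 5 | 5·1 = 5
Q: 1·5+1·4+1·6 = 15 | 5·3 = 15
T: 1·7+1·8+1·0 = 15 | 5·3 = 15
gcd(1,1,1,5) = 1

Coefficients: [1, 1, 1, 5]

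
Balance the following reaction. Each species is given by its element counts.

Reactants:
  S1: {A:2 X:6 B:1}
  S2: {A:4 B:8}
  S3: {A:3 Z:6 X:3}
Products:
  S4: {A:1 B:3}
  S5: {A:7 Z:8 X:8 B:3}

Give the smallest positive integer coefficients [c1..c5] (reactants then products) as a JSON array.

Coefficients: [2, 2, 4, 3, 3]

A: 2·2+2·4+4·3 = 24 | 3·1+3·7 = 24
Z: 2·0+2·0+4·6 = 24 | 3·0+3·8 = 24
X: 2·6+2·0+4·3 = 24 | 3·0+3·8 = 24
B: 2·1+2·8+4·0 = 18 | 3·3+3·3 = 18
gcd(2,2,4,3,3) = 1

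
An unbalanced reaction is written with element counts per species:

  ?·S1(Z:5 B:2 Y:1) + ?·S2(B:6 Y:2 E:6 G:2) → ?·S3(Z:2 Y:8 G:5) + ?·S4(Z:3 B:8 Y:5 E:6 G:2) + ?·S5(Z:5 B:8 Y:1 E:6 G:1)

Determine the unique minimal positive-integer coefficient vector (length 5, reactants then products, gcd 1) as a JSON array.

Z: 6·5+6·0 = 30 | 1·2+1·3+5·5 = 30
B: 6·2+6·6 = 48 | 1·0+1·8+5·8 = 48
Y: 6·1+6·2 = 18 | 1·8+1·5+5·1 = 18
E: 6·0+6·6 = 36 | 1·0+1·6+5·6 = 36
G: 6·0+6·2 = 12 | 1·5+1·2+5·1 = 12
gcd(6,6,1,1,5) = 1

Coefficients: [6, 6, 1, 1, 5]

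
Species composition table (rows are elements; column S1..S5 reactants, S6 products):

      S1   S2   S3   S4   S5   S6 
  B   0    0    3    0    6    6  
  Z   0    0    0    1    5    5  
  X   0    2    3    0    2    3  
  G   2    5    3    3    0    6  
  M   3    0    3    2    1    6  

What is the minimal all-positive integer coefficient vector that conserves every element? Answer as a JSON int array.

B: 5·0+1·0+2·3+5·0+5·6 = 36 | 6·6 = 36
Z: 5·0+1·0+2·0+5·1+5·5 = 30 | 6·5 = 30
X: 5·0+1·2+2·3+5·0+5·2 = 18 | 6·3 = 18
G: 5·2+1·5+2·3+5·3+5·0 = 36 | 6·6 = 36
M: 5·3+1·0+2·3+5·2+5·1 = 36 | 6·6 = 36
gcd(5,1,2,5,5,6) = 1

Coefficients: [5, 1, 2, 5, 5, 6]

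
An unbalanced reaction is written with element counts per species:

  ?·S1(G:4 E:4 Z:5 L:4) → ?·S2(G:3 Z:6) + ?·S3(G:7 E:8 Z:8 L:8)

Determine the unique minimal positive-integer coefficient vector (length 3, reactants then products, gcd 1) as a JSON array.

Coefficients: [6, 1, 3]

G: 6·4 = 24 | 1·3+3·7 = 24
E: 6·4 = 24 | 1·0+3·8 = 24
Z: 6·5 = 30 | 1·6+3·8 = 30
L: 6·4 = 24 | 1·0+3·8 = 24
gcd(6,1,3) = 1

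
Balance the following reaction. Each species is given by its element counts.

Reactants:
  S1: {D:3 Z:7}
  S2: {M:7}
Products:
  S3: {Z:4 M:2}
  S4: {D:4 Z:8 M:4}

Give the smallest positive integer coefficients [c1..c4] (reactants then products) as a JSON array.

D: 4·3+2·0 = 12 | 1·0+3·4 = 12
Z: 4·7+2·0 = 28 | 1·4+3·8 = 28
M: 4·0+2·7 = 14 | 1·2+3·4 = 14
gcd(4,2,1,3) = 1

Coefficients: [4, 2, 1, 3]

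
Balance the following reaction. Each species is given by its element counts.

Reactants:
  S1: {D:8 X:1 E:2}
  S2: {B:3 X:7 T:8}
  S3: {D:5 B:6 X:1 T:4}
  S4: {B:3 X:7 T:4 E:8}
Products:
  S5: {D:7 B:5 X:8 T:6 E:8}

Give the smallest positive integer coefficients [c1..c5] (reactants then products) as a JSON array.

Coefficients: [4, 1, 2, 5, 6]

D: 4·8+1·0+2·5+5·0 = 42 | 6·7 = 42
B: 4·0+1·3+2·6+5·3 = 30 | 6·5 = 30
X: 4·1+1·7+2·1+5·7 = 48 | 6·8 = 48
T: 4·0+1·8+2·4+5·4 = 36 | 6·6 = 36
E: 4·2+1·0+2·0+5·8 = 48 | 6·8 = 48
gcd(4,1,2,5,6) = 1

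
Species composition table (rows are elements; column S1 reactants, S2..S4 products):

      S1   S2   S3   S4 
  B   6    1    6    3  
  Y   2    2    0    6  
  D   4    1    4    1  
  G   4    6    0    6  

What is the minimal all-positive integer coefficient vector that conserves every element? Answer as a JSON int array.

Coefficients: [6, 3, 5, 1]

B: 6·6 = 36 | 3·1+5·6+1·3 = 36
Y: 6·2 = 12 | 3·2+5·0+1·6 = 12
D: 6·4 = 24 | 3·1+5·4+1·1 = 24
G: 6·4 = 24 | 3·6+5·0+1·6 = 24
gcd(6,3,5,1) = 1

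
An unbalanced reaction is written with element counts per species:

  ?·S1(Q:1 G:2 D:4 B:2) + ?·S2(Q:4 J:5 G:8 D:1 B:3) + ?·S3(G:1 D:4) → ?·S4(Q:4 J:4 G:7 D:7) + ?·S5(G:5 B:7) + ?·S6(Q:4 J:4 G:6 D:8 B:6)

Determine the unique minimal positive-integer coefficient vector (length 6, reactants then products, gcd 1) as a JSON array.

Q: 4·1+4·4+4·0 = 20 | 4·4+2·0+1·4 = 20
J: 4·0+4·5+4·0 = 20 | 4·4+2·0+1·4 = 20
G: 4·2+4·8+4·1 = 44 | 4·7+2·5+1·6 = 44
D: 4·4+4·1+4·4 = 36 | 4·7+2·0+1·8 = 36
B: 4·2+4·3+4·0 = 20 | 4·0+2·7+1·6 = 20
gcd(4,4,4,4,2,1) = 1

Coefficients: [4, 4, 4, 4, 2, 1]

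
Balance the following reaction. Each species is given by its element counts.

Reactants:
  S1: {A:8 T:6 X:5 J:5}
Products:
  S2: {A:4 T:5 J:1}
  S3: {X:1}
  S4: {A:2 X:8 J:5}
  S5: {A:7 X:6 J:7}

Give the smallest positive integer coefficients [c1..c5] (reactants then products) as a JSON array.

Coefficients: [5, 6, 5, 1, 2]

A: 5·8 = 40 | 6·4+5·0+1·2+2·7 = 40
T: 5·6 = 30 | 6·5+5·0+1·0+2·0 = 30
X: 5·5 = 25 | 6·0+5·1+1·8+2·6 = 25
J: 5·5 = 25 | 6·1+5·0+1·5+2·7 = 25
gcd(5,6,5,1,2) = 1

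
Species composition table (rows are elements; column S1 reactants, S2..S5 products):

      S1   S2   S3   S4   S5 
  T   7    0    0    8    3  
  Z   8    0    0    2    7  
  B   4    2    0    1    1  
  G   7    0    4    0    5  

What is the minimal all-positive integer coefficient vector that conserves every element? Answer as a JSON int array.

Coefficients: [4, 5, 2, 2, 4]

T: 4·7 = 28 | 5·0+2·0+2·8+4·3 = 28
Z: 4·8 = 32 | 5·0+2·0+2·2+4·7 = 32
B: 4·4 = 16 | 5·2+2·0+2·1+4·1 = 16
G: 4·7 = 28 | 5·0+2·4+2·0+4·5 = 28
gcd(4,5,2,2,4) = 1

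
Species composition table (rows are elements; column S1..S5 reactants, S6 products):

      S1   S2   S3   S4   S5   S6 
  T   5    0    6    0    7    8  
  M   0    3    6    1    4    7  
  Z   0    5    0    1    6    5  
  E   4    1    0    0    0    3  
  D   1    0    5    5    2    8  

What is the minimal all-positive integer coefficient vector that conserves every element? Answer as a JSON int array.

T: 3·5+3·0+3·6+4·0+1·7 = 40 | 5·8 = 40
M: 3·0+3·3+3·6+4·1+1·4 = 35 | 5·7 = 35
Z: 3·0+3·5+3·0+4·1+1·6 = 25 | 5·5 = 25
E: 3·4+3·1+3·0+4·0+1·0 = 15 | 5·3 = 15
D: 3·1+3·0+3·5+4·5+1·2 = 40 | 5·8 = 40
gcd(3,3,3,4,1,5) = 1

Coefficients: [3, 3, 3, 4, 1, 5]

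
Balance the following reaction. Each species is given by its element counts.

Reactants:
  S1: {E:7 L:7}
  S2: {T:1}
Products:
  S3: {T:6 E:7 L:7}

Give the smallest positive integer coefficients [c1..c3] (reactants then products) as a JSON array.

Coefficients: [1, 6, 1]

T: 1·0+6·1 = 6 | 1·6 = 6
E: 1·7+6·0 = 7 | 1·7 = 7
L: 1·7+6·0 = 7 | 1·7 = 7
gcd(1,6,1) = 1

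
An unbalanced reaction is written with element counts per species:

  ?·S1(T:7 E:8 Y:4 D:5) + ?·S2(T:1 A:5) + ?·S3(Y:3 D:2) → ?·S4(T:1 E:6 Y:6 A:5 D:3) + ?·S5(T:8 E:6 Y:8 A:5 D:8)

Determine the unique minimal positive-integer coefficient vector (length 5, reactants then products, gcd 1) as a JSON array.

Coefficients: [3, 4, 6, 1, 3]

T: 3·7+4·1+6·0 = 25 | 1·1+3·8 = 25
E: 3·8+4·0+6·0 = 24 | 1·6+3·6 = 24
Y: 3·4+4·0+6·3 = 30 | 1·6+3·8 = 30
A: 3·0+4·5+6·0 = 20 | 1·5+3·5 = 20
D: 3·5+4·0+6·2 = 27 | 1·3+3·8 = 27
gcd(3,4,6,1,3) = 1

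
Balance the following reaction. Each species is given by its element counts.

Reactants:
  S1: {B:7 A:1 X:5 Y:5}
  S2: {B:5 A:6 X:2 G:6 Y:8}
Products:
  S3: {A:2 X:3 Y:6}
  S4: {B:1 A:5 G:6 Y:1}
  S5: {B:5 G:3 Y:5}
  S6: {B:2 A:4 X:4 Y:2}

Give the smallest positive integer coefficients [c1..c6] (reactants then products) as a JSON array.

Coefficients: [3, 4, 1, 1, 6, 5]

B: 3·7+4·5 = 41 | 1·0+1·1+6·5+5·2 = 41
A: 3·1+4·6 = 27 | 1·2+1·5+6·0+5·4 = 27
X: 3·5+4·2 = 23 | 1·3+1·0+6·0+5·4 = 23
G: 3·0+4·6 = 24 | 1·0+1·6+6·3+5·0 = 24
Y: 3·5+4·8 = 47 | 1·6+1·1+6·5+5·2 = 47
gcd(3,4,1,1,6,5) = 1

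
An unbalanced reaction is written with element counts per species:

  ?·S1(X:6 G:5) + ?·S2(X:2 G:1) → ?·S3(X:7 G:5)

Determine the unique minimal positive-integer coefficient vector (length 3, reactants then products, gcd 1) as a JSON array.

X: 3·6+5·2 = 28 | 4·7 = 28
G: 3·5+5·1 = 20 | 4·5 = 20
gcd(3,5,4) = 1

Coefficients: [3, 5, 4]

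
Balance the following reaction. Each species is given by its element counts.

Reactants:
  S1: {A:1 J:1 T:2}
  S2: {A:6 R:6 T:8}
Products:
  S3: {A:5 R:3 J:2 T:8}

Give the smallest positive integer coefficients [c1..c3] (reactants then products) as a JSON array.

A: 4·1+1·6 = 10 | 2·5 = 10
R: 4·0+1·6 = 6 | 2·3 = 6
J: 4·1+1·0 = 4 | 2·2 = 4
T: 4·2+1·8 = 16 | 2·8 = 16
gcd(4,1,2) = 1

Coefficients: [4, 1, 2]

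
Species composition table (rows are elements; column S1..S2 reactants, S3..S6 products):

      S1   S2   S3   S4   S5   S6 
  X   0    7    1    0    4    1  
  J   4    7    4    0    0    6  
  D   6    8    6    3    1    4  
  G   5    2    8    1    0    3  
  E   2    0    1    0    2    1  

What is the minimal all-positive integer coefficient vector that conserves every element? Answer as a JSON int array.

X: 5·0+2·7 = 14 | 1·1+6·0+2·4+5·1 = 14
J: 5·4+2·7 = 34 | 1·4+6·0+2·0+5·6 = 34
D: 5·6+2·8 = 46 | 1·6+6·3+2·1+5·4 = 46
G: 5·5+2·2 = 29 | 1·8+6·1+2·0+5·3 = 29
E: 5·2+2·0 = 10 | 1·1+6·0+2·2+5·1 = 10
gcd(5,2,1,6,2,5) = 1

Coefficients: [5, 2, 1, 6, 2, 5]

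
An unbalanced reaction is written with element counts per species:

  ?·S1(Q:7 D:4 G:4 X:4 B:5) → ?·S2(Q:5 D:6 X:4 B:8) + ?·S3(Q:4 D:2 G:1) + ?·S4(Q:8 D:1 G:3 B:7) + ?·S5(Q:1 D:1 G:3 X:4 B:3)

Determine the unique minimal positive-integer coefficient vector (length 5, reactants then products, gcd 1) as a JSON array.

Coefficients: [6, 1, 6, 1, 5]

Q: 6·7 = 42 | 1·5+6·4+1·8+5·1 = 42
D: 6·4 = 24 | 1·6+6·2+1·1+5·1 = 24
G: 6·4 = 24 | 1·0+6·1+1·3+5·3 = 24
X: 6·4 = 24 | 1·4+6·0+1·0+5·4 = 24
B: 6·5 = 30 | 1·8+6·0+1·7+5·3 = 30
gcd(6,1,6,1,5) = 1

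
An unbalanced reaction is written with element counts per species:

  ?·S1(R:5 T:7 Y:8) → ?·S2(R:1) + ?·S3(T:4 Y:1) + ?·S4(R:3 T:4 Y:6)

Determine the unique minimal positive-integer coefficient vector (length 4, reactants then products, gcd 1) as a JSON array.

Coefficients: [4, 5, 2, 5]

R: 4·5 = 20 | 5·1+2·0+5·3 = 20
T: 4·7 = 28 | 5·0+2·4+5·4 = 28
Y: 4·8 = 32 | 5·0+2·1+5·6 = 32
gcd(4,5,2,5) = 1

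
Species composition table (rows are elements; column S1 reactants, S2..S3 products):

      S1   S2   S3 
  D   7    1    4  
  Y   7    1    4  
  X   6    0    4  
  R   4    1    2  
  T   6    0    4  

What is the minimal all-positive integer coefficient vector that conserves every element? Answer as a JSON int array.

Coefficients: [2, 2, 3]

D: 2·7 = 14 | 2·1+3·4 = 14
Y: 2·7 = 14 | 2·1+3·4 = 14
X: 2·6 = 12 | 2·0+3·4 = 12
R: 2·4 = 8 | 2·1+3·2 = 8
T: 2·6 = 12 | 2·0+3·4 = 12
gcd(2,2,3) = 1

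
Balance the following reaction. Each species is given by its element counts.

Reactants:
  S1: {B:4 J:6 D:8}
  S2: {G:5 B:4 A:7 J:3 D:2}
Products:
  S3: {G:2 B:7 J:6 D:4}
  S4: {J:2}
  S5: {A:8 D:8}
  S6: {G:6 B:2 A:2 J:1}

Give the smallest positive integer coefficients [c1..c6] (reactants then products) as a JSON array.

G: 4·0+4·5 = 20 | 4·2+5·0+3·0+2·6 = 20
B: 4·4+4·4 = 32 | 4·7+5·0+3·0+2·2 = 32
A: 4·0+4·7 = 28 | 4·0+5·0+3·8+2·2 = 28
J: 4·6+4·3 = 36 | 4·6+5·2+3·0+2·1 = 36
D: 4·8+4·2 = 40 | 4·4+5·0+3·8+2·0 = 40
gcd(4,4,4,5,3,2) = 1

Coefficients: [4, 4, 4, 5, 3, 2]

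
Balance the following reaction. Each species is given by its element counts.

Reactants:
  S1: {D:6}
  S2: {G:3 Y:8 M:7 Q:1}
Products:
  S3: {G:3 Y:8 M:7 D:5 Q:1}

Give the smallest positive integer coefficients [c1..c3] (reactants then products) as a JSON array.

Coefficients: [5, 6, 6]

G: 5·0+6·3 = 18 | 6·3 = 18
Y: 5·0+6·8 = 48 | 6·8 = 48
M: 5·0+6·7 = 42 | 6·7 = 42
D: 5·6+6·0 = 30 | 6·5 = 30
Q: 5·0+6·1 = 6 | 6·1 = 6
gcd(5,6,6) = 1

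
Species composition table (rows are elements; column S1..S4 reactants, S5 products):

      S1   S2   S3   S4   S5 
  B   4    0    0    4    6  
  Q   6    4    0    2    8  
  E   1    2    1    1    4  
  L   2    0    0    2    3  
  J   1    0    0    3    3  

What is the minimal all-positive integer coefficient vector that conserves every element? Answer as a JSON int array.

Coefficients: [3, 2, 6, 3, 4]

B: 3·4+2·0+6·0+3·4 = 24 | 4·6 = 24
Q: 3·6+2·4+6·0+3·2 = 32 | 4·8 = 32
E: 3·1+2·2+6·1+3·1 = 16 | 4·4 = 16
L: 3·2+2·0+6·0+3·2 = 12 | 4·3 = 12
J: 3·1+2·0+6·0+3·3 = 12 | 4·3 = 12
gcd(3,2,6,3,4) = 1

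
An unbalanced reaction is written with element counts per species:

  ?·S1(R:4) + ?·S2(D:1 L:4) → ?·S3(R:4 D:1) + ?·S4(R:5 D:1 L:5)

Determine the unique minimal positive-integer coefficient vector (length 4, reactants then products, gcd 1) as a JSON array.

R: 6·4+5·0 = 24 | 1·4+4·5 = 24
D: 6·0+5·1 = 5 | 1·1+4·1 = 5
L: 6·0+5·4 = 20 | 1·0+4·5 = 20
gcd(6,5,1,4) = 1

Coefficients: [6, 5, 1, 4]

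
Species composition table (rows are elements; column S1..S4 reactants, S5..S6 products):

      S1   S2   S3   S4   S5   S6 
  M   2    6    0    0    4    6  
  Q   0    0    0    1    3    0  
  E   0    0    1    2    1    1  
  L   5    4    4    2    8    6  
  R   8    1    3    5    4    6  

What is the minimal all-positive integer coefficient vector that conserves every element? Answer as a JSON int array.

Coefficients: [2, 6, 1, 3, 1, 6]

M: 2·2+6·6+1·0+3·0 = 40 | 1·4+6·6 = 40
Q: 2·0+6·0+1·0+3·1 = 3 | 1·3+6·0 = 3
E: 2·0+6·0+1·1+3·2 = 7 | 1·1+6·1 = 7
L: 2·5+6·4+1·4+3·2 = 44 | 1·8+6·6 = 44
R: 2·8+6·1+1·3+3·5 = 40 | 1·4+6·6 = 40
gcd(2,6,1,3,1,6) = 1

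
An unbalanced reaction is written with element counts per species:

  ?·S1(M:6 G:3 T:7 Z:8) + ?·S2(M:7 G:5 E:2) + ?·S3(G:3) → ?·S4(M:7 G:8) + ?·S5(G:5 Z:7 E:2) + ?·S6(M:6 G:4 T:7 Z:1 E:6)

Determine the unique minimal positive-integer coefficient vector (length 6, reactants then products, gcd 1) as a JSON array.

M: 1·6+4·7+6·0 = 34 | 4·7+1·0+1·6 = 34
G: 1·3+4·5+6·3 = 41 | 4·8+1·5+1·4 = 41
T: 1·7+4·0+6·0 = 7 | 4·0+1·0+1·7 = 7
Z: 1·8+4·0+6·0 = 8 | 4·0+1·7+1·1 = 8
E: 1·0+4·2+6·0 = 8 | 4·0+1·2+1·6 = 8
gcd(1,4,6,4,1,1) = 1

Coefficients: [1, 4, 6, 4, 1, 1]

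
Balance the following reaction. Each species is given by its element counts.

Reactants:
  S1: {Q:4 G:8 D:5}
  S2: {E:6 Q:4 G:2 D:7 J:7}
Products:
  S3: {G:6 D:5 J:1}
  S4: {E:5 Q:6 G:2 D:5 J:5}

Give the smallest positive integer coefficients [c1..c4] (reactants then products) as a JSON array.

E: 4·0+5·6 = 30 | 5·0+6·5 = 30
Q: 4·4+5·4 = 36 | 5·0+6·6 = 36
G: 4·8+5·2 = 42 | 5·6+6·2 = 42
D: 4·5+5·7 = 55 | 5·5+6·5 = 55
J: 4·0+5·7 = 35 | 5·1+6·5 = 35
gcd(4,5,5,6) = 1

Coefficients: [4, 5, 5, 6]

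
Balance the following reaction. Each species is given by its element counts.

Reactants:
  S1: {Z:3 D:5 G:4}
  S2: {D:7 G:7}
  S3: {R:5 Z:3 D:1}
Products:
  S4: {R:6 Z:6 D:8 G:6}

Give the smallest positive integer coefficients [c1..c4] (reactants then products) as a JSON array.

R: 4·0+2·0+6·5 = 30 | 5·6 = 30
Z: 4·3+2·0+6·3 = 30 | 5·6 = 30
D: 4·5+2·7+6·1 = 40 | 5·8 = 40
G: 4·4+2·7+6·0 = 30 | 5·6 = 30
gcd(4,2,6,5) = 1

Coefficients: [4, 2, 6, 5]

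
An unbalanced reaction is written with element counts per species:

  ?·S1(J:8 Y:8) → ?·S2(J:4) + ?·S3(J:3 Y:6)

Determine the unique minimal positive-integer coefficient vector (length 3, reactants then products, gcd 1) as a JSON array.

J: 3·8 = 24 | 3·4+4·3 = 24
Y: 3·8 = 24 | 3·0+4·6 = 24
gcd(3,3,4) = 1

Coefficients: [3, 3, 4]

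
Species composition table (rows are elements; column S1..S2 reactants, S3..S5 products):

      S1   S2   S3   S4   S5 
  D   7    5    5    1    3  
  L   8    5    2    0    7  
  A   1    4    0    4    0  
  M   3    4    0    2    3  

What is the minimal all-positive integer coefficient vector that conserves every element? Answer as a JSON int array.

Coefficients: [4, 4, 5, 5, 6]

D: 4·7+4·5 = 48 | 5·5+5·1+6·3 = 48
L: 4·8+4·5 = 52 | 5·2+5·0+6·7 = 52
A: 4·1+4·4 = 20 | 5·0+5·4+6·0 = 20
M: 4·3+4·4 = 28 | 5·0+5·2+6·3 = 28
gcd(4,4,5,5,6) = 1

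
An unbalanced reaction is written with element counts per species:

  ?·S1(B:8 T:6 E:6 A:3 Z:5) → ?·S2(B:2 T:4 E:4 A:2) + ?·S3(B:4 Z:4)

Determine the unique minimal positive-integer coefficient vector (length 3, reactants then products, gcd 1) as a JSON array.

Coefficients: [4, 6, 5]

B: 4·8 = 32 | 6·2+5·4 = 32
T: 4·6 = 24 | 6·4+5·0 = 24
E: 4·6 = 24 | 6·4+5·0 = 24
A: 4·3 = 12 | 6·2+5·0 = 12
Z: 4·5 = 20 | 6·0+5·4 = 20
gcd(4,6,5) = 1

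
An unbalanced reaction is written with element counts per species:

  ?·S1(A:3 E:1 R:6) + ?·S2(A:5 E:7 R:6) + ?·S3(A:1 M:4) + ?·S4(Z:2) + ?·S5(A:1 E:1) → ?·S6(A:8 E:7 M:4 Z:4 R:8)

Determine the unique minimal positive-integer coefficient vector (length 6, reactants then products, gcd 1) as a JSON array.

Coefficients: [2, 2, 3, 6, 5, 3]

A: 2·3+2·5+3·1+6·0+5·1 = 24 | 3·8 = 24
E: 2·1+2·7+3·0+6·0+5·1 = 21 | 3·7 = 21
M: 2·0+2·0+3·4+6·0+5·0 = 12 | 3·4 = 12
Z: 2·0+2·0+3·0+6·2+5·0 = 12 | 3·4 = 12
R: 2·6+2·6+3·0+6·0+5·0 = 24 | 3·8 = 24
gcd(2,2,3,6,5,3) = 1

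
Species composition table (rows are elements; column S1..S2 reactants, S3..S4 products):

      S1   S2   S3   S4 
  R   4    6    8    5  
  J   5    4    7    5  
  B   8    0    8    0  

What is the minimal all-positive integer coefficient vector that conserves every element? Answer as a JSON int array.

R: 5·4+5·6 = 50 | 5·8+2·5 = 50
J: 5·5+5·4 = 45 | 5·7+2·5 = 45
B: 5·8+5·0 = 40 | 5·8+2·0 = 40
gcd(5,5,5,2) = 1

Coefficients: [5, 5, 5, 2]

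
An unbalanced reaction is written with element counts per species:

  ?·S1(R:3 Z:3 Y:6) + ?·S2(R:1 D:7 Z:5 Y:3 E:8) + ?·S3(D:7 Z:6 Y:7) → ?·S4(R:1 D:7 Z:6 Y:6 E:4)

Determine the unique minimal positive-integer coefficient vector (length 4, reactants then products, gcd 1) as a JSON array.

Coefficients: [1, 3, 3, 6]

R: 1·3+3·1+3·0 = 6 | 6·1 = 6
D: 1·0+3·7+3·7 = 42 | 6·7 = 42
Z: 1·3+3·5+3·6 = 36 | 6·6 = 36
Y: 1·6+3·3+3·7 = 36 | 6·6 = 36
E: 1·0+3·8+3·0 = 24 | 6·4 = 24
gcd(1,3,3,6) = 1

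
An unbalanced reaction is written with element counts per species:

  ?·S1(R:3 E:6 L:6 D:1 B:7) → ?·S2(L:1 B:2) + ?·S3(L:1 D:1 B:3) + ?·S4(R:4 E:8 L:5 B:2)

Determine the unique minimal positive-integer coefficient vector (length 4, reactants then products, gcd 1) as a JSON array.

Coefficients: [4, 5, 4, 3]

R: 4·3 = 12 | 5·0+4·0+3·4 = 12
E: 4·6 = 24 | 5·0+4·0+3·8 = 24
L: 4·6 = 24 | 5·1+4·1+3·5 = 24
D: 4·1 = 4 | 5·0+4·1+3·0 = 4
B: 4·7 = 28 | 5·2+4·3+3·2 = 28
gcd(4,5,4,3) = 1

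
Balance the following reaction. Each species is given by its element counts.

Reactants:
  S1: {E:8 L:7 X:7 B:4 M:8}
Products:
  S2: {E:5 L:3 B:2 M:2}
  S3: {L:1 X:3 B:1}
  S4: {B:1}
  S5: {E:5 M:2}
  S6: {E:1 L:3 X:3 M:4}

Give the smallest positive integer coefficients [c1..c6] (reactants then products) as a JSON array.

Coefficients: [3, 2, 3, 5, 2, 4]

E: 3·8 = 24 | 2·5+3·0+5·0+2·5+4·1 = 24
L: 3·7 = 21 | 2·3+3·1+5·0+2·0+4·3 = 21
X: 3·7 = 21 | 2·0+3·3+5·0+2·0+4·3 = 21
B: 3·4 = 12 | 2·2+3·1+5·1+2·0+4·0 = 12
M: 3·8 = 24 | 2·2+3·0+5·0+2·2+4·4 = 24
gcd(3,2,3,5,2,4) = 1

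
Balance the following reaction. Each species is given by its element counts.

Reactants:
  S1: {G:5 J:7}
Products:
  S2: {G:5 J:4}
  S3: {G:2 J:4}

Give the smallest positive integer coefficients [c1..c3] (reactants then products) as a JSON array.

G: 4·5 = 20 | 2·5+5·2 = 20
J: 4·7 = 28 | 2·4+5·4 = 28
gcd(4,2,5) = 1

Coefficients: [4, 2, 5]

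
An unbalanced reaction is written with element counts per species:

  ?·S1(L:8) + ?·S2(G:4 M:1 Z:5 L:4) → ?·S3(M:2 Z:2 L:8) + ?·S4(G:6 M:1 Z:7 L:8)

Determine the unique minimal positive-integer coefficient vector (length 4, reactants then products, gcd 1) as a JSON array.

Coefficients: [2, 6, 1, 4]

G: 2·0+6·4 = 24 | 1·0+4·6 = 24
M: 2·0+6·1 = 6 | 1·2+4·1 = 6
Z: 2·0+6·5 = 30 | 1·2+4·7 = 30
L: 2·8+6·4 = 40 | 1·8+4·8 = 40
gcd(2,6,1,4) = 1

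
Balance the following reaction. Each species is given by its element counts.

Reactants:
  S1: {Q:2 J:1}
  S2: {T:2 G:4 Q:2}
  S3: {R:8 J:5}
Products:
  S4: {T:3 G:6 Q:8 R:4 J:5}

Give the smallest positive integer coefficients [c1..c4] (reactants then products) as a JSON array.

Coefficients: [5, 3, 1, 2]

T: 5·0+3·2+1·0 = 6 | 2·3 = 6
G: 5·0+3·4+1·0 = 12 | 2·6 = 12
Q: 5·2+3·2+1·0 = 16 | 2·8 = 16
R: 5·0+3·0+1·8 = 8 | 2·4 = 8
J: 5·1+3·0+1·5 = 10 | 2·5 = 10
gcd(5,3,1,2) = 1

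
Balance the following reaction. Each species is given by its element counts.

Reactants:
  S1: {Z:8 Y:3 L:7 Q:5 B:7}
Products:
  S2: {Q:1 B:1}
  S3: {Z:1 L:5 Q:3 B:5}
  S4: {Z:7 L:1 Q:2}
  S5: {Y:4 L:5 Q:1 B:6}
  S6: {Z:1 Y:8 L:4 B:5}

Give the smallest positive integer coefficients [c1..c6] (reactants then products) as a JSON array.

Z: 4·8 = 32 | 2·0+3·1+4·7+1·0+1·1 = 32
Y: 4·3 = 12 | 2·0+3·0+4·0+1·4+1·8 = 12
L: 4·7 = 28 | 2·0+3·5+4·1+1·5+1·4 = 28
Q: 4·5 = 20 | 2·1+3·3+4·2+1·1+1·0 = 20
B: 4·7 = 28 | 2·1+3·5+4·0+1·6+1·5 = 28
gcd(4,2,3,4,1,1) = 1

Coefficients: [4, 2, 3, 4, 1, 1]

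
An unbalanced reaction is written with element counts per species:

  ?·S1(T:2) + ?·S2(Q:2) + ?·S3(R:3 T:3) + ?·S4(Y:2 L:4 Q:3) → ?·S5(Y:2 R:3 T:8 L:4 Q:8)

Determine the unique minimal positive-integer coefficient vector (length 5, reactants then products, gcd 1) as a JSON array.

Y: 5·0+5·0+2·0+2·2 = 4 | 2·2 = 4
R: 5·0+5·0+2·3+2·0 = 6 | 2·3 = 6
T: 5·2+5·0+2·3+2·0 = 16 | 2·8 = 16
L: 5·0+5·0+2·0+2·4 = 8 | 2·4 = 8
Q: 5·0+5·2+2·0+2·3 = 16 | 2·8 = 16
gcd(5,5,2,2,2) = 1

Coefficients: [5, 5, 2, 2, 2]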